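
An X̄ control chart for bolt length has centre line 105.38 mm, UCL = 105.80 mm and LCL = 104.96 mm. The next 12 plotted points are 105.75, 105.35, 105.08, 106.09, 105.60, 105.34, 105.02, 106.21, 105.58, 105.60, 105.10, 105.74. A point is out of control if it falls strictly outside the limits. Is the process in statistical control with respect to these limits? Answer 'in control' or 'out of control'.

out of control

Compare each point to [104.96, 105.80]: sample 4 = 106.09 > UCL; sample 8 = 106.21 > UCL.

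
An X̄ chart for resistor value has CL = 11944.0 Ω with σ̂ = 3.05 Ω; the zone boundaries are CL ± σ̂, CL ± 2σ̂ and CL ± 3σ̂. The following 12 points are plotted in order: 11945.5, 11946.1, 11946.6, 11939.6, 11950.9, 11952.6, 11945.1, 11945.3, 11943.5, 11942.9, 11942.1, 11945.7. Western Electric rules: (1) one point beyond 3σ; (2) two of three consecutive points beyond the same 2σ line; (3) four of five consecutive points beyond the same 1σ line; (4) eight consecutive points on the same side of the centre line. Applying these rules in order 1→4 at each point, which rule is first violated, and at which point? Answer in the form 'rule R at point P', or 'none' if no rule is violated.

Zone of each point (C = within 1σ̂, B = 1σ̂–2σ̂, A = 2σ̂–3σ̂, * = beyond 3σ̂; sign = side of CL): 1:+C, 2:+C, 3:+C, 4:-B, 5:+A, 6:+A, 7:+C, 8:+C, 9:-C, 10:-C, 11:-C, 12:+C
Rule 2 (two of three consecutive points beyond the same 2σ limit) is satisfied at point 6.

rule 2 at point 6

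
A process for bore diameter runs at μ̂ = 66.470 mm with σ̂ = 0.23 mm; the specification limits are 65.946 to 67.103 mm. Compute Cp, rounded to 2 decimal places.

0.84

Cp = (USL − LSL) / (6σ̂) = (67.103 − 65.946) / (6 × 0.23) = 1.1570 / 1.3800 = 0.8384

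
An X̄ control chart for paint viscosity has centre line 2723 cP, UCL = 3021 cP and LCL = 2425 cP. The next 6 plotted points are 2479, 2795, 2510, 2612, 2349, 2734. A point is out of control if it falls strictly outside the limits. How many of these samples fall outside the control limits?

Compare each point to [2425, 3021]: sample 5 = 2349 < LCL.

1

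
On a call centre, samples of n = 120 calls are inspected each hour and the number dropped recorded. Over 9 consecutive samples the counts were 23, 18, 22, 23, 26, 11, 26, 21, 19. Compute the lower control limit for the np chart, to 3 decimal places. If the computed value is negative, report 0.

p̄ = Σdᵢ / (k·n) = 189 / (9 × 120) = 0.17500
LCL = np̄ − 3·√(np̄(1−p̄)) = 21.0000 − 3 × 4.1623 = 8.5130

8.513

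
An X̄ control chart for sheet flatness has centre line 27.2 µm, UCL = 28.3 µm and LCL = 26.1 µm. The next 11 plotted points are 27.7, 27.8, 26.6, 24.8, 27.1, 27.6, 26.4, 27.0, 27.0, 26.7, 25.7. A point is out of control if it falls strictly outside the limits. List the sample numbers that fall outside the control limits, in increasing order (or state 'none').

4, 11

Compare each point to [26.1, 28.3]: sample 4 = 24.8 < LCL; sample 11 = 25.7 < LCL.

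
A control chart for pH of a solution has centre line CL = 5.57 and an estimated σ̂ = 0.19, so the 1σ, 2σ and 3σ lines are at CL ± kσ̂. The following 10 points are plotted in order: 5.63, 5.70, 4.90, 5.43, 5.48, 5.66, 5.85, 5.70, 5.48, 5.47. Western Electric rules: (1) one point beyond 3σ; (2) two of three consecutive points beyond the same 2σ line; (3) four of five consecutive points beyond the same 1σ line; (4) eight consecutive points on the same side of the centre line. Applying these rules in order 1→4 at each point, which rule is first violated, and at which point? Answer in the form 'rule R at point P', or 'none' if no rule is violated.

Zone of each point (C = within 1σ̂, B = 1σ̂–2σ̂, A = 2σ̂–3σ̂, * = beyond 3σ̂; sign = side of CL): 1:+C, 2:+C, 3:-*, 4:-C, 5:-C, 6:+C, 7:+B, 8:+C, 9:-C, 10:-C
Rule 1 (one point beyond the 3σ limits) is satisfied at point 3.

rule 1 at point 3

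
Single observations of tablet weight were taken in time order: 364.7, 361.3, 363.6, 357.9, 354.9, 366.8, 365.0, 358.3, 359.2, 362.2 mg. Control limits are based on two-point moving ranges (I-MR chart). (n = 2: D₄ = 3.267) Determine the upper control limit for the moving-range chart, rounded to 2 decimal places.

14.05

Moving ranges: 3.4, 2.3, 5.7, 3.0, 11.9, 1.8, 6.7, 0.9, 3.0; M̄R̄ = 38.7000 / 9 = 4.3000
UCL_MR = D₄·M̄R̄ = 3.267 × 4.3000 = 14.0481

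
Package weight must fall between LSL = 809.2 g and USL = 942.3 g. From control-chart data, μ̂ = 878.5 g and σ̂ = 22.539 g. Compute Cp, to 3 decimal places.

Cp = (USL − LSL) / (6σ̂) = (942.3 − 809.2) / (6 × 22.539) = 133.1000 / 135.2340 = 0.9842

0.984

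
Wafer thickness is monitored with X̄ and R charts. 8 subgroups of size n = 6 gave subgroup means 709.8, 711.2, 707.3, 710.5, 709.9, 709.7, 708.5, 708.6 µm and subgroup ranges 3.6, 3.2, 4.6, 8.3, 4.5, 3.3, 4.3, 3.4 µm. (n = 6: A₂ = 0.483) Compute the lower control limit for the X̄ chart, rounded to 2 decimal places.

X̄̄ = (709.8 + 711.2 + 707.3 + 710.5 + 709.9 + 709.7 + 708.5 + 708.6) / 8 = 5675.5000 / 8 = 709.4375
R̄ = (3.6 + 3.2 + 4.6 + 8.3 + 4.5 + 3.3 + 4.3 + 3.4) / 8 = 35.2000 / 8 = 4.4000
LCL = X̄̄ − A₂·R̄ = 709.4375 − 0.483 × 4.4000 = 707.3123

707.31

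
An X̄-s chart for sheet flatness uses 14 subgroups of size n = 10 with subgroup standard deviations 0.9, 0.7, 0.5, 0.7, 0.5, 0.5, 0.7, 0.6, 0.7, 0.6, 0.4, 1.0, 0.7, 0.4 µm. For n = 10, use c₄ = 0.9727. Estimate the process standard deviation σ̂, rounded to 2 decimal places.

s̄ = (0.9 + 0.7 + 0.5 + 0.7 + 0.5 + 0.5 + 0.7 + 0.6 + 0.7 + 0.6 + 0.4 + 1.0 + 0.7 + 0.4) / 14 = 0.6357
σ̂ = s̄ / c₄ = 0.6357 / 0.9727 = 0.6536

0.65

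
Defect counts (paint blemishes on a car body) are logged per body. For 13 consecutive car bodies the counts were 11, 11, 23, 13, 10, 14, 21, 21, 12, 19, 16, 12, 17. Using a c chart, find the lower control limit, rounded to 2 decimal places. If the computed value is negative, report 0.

3.62

c̄ = (11 + 11 + 23 + 13 + 10 + 14 + 21 + 21 + 12 + 19 + 16 + 12 + 17) / 13 = 200 / 13 = 15.3846
LCL = c̄ − 3√c̄ = 15.3846 − 3 × 3.9223 = 3.6176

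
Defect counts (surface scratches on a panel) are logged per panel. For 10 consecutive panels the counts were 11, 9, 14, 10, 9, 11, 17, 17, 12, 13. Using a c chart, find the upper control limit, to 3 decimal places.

22.821

c̄ = (11 + 9 + 14 + 10 + 9 + 11 + 17 + 17 + 12 + 13) / 10 = 123 / 10 = 12.3000
UCL = c̄ + 3√c̄ = 12.3000 + 3 × √12.3000 = 12.3000 + 3 × 3.5071 = 22.8214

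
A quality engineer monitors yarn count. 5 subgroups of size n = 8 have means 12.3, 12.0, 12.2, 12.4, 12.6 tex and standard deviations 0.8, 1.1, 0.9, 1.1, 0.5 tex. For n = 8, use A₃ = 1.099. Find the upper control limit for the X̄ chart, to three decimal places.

13.267

X̄̄ = (12.3 + 12.0 + 12.2 + 12.4 + 12.6) / 5 = 12.3000
s̄ = (0.8 + 1.1 + 0.9 + 1.1 + 0.5) / 5 = 0.8800
UCL = X̄̄ + A₃·s̄ = 12.3000 + 1.099 × 0.8800 = 13.2671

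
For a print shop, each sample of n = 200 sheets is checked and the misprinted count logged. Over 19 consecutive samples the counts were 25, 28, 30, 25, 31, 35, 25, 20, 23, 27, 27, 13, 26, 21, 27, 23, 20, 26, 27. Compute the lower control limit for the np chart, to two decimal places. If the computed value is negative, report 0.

11.13

p̄ = Σdᵢ / (k·n) = 479 / (19 × 200) = 0.12605
LCL = np̄ − 3·√(np̄(1−p̄)) = 25.2105 − 3 × 4.6939 = 11.1288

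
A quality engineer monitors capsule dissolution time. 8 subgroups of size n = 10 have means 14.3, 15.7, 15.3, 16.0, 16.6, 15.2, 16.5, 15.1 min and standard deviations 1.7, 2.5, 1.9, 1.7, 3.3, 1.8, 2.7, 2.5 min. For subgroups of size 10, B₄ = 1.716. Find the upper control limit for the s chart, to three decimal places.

3.882

s̄ = (1.7 + 2.5 + 1.9 + 1.7 + 3.3 + 1.8 + 2.7 + 2.5) / 8 = 2.2625
UCL_s = B₄·s̄ = 1.716 × 2.2625 = 3.8825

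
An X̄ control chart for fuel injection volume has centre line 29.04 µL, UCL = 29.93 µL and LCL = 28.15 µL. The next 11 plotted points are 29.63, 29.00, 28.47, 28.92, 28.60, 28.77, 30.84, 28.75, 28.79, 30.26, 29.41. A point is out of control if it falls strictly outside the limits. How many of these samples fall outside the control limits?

Compare each point to [28.15, 29.93]: sample 7 = 30.84 > UCL; sample 10 = 30.26 > UCL.

2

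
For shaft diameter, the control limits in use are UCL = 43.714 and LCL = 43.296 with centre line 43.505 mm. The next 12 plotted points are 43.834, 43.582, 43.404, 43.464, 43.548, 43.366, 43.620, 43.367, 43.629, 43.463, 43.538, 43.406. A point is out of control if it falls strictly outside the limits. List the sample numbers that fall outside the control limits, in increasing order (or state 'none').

1

Compare each point to [43.296, 43.714]: sample 1 = 43.834 > UCL.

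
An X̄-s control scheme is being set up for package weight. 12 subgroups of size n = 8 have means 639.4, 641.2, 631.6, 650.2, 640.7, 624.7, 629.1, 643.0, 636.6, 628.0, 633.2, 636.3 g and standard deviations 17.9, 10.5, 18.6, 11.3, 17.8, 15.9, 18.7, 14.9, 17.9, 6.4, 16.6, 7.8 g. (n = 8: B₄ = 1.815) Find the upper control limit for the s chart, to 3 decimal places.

26.363

s̄ = (17.9 + 10.5 + 18.6 + 11.3 + 17.8 + 15.9 + 18.7 + 14.9 + 17.9 + 6.4 + 16.6 + 7.8) / 12 = 14.5250
UCL_s = B₄·s̄ = 1.815 × 14.5250 = 26.3629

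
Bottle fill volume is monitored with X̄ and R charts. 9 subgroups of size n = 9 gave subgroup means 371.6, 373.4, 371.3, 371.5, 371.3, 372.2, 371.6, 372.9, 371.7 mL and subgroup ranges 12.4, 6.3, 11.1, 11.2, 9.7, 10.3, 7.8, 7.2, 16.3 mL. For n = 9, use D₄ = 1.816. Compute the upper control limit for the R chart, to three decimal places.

18.624

R̄ = (12.4 + 6.3 + 11.1 + 11.2 + 9.7 + 10.3 + 7.8 + 7.2 + 16.3) / 9 = 92.3000 / 9 = 10.2556
UCL_R = D₄·R̄ = 1.816 × 10.2556 = 18.6241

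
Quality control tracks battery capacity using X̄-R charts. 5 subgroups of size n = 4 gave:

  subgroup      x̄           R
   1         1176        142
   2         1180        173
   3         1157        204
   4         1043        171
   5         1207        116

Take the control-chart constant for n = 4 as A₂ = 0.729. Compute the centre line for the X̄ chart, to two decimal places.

X̄̄ = (1176 + 1180 + 1157 + 1043 + 1207) / 5 = 5763.0000 / 5 = 1152.6000
CL = X̄̄ = 1152.6000

1152.60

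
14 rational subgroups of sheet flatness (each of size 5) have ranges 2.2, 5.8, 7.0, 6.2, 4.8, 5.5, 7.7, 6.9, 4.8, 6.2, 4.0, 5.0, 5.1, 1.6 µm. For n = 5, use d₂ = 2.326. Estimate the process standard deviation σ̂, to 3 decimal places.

R̄ = (2.2 + 5.8 + 7.0 + 6.2 + 4.8 + 5.5 + 7.7 + 6.9 + 4.8 + 6.2 + 4.0 + 5.0 + 5.1 + 1.6) / 14 = 5.2000
σ̂ = R̄ / d₂ = 5.2000 / 2.326 = 2.2356

2.236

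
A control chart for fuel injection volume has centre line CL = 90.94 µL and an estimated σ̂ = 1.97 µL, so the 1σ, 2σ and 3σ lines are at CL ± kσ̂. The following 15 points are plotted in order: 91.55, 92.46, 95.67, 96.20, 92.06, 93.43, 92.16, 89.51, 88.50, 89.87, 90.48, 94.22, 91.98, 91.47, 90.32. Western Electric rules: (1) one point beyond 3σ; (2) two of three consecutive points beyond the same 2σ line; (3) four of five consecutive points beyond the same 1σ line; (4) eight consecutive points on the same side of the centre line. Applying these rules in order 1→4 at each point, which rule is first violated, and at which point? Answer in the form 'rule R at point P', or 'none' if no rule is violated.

Zone of each point (C = within 1σ̂, B = 1σ̂–2σ̂, A = 2σ̂–3σ̂, * = beyond 3σ̂; sign = side of CL): 1:+C, 2:+C, 3:+A, 4:+A, 5:+C, 6:+B, 7:+C, 8:-C, 9:-B, 10:-C, 11:-C, 12:+B, 13:+C, 14:+C, 15:-C
Rule 2 (two of three consecutive points beyond the same 2σ limit) is satisfied at point 4.

rule 2 at point 4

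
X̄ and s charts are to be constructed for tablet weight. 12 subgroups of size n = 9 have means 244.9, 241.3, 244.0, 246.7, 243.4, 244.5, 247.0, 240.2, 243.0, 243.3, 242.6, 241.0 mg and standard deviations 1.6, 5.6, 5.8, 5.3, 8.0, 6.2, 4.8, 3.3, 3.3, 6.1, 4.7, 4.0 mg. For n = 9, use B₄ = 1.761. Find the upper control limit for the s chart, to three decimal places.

s̄ = (1.6 + 5.6 + 5.8 + 5.3 + 8.0 + 6.2 + 4.8 + 3.3 + 3.3 + 6.1 + 4.7 + 4.0) / 12 = 4.8917
UCL_s = B₄·s̄ = 1.761 × 4.8917 = 8.6142

8.614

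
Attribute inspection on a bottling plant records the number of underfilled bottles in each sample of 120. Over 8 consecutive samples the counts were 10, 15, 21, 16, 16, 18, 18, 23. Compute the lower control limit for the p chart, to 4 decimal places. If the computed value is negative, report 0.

0.0469

p̄ = Σdᵢ / (k·n) = 137 / (8 × 120) = 0.14271
LCL = p̄ − 3·√(p̄(1−p̄)/n) = 0.14271 − 3 × 0.03193 = 0.04692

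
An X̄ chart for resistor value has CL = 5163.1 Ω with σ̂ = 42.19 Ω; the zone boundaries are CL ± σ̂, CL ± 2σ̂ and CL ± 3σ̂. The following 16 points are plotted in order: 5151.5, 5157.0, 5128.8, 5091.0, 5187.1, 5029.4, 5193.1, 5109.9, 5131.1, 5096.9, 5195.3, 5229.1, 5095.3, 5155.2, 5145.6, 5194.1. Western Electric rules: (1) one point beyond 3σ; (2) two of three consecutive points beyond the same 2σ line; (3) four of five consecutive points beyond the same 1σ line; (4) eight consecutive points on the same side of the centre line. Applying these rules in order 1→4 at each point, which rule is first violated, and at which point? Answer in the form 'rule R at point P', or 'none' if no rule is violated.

rule 1 at point 6

Zone of each point (C = within 1σ̂, B = 1σ̂–2σ̂, A = 2σ̂–3σ̂, * = beyond 3σ̂; sign = side of CL): 1:-C, 2:-C, 3:-C, 4:-B, 5:+C, 6:-*, 7:+C, 8:-B, 9:-C, 10:-B, 11:+C, 12:+B, 13:-B, 14:-C, 15:-C, 16:+C
Rule 1 (one point beyond the 3σ limits) is satisfied at point 6.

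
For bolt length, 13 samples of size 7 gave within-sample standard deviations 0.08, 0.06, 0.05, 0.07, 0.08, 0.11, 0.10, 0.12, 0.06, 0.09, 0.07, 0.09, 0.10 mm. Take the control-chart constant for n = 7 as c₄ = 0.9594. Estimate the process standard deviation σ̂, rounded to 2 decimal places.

s̄ = (0.08 + 0.06 + 0.05 + 0.07 + 0.08 + 0.11 + 0.10 + 0.12 + 0.06 + 0.09 + 0.07 + 0.09 + 0.10) / 13 = 0.0831
σ̂ = s̄ / c₄ = 0.0831 / 0.9594 = 0.0866

0.09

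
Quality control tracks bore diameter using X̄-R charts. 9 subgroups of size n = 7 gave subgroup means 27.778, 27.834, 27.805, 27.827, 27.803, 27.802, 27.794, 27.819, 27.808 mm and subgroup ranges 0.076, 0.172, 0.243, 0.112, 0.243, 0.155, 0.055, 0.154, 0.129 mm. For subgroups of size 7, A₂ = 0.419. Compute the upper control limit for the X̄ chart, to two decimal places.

X̄̄ = (27.778 + 27.834 + 27.805 + 27.827 + 27.803 + 27.802 + 27.794 + 27.819 + 27.808) / 9 = 250.2700 / 9 = 27.8078
R̄ = (0.076 + 0.172 + 0.243 + 0.112 + 0.243 + 0.155 + 0.055 + 0.154 + 0.129) / 9 = 1.3390 / 9 = 0.1488
UCL = X̄̄ + A₂·R̄ = 27.8078 + 0.419 × 0.1488 = 27.8701

27.87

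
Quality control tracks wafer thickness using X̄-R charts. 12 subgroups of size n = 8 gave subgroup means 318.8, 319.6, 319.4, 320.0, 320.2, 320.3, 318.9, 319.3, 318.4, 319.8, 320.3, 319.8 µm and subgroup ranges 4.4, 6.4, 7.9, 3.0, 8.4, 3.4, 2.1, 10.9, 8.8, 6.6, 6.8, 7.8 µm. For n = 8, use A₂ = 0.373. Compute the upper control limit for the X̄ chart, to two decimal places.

321.94

X̄̄ = (318.8 + 319.6 + 319.4 + 320.0 + 320.2 + 320.3 + 318.9 + 319.3 + 318.4 + 319.8 + 320.3 + 319.8) / 12 = 3834.8000 / 12 = 319.5667
R̄ = (4.4 + 6.4 + 7.9 + 3.0 + 8.4 + 3.4 + 2.1 + 10.9 + 8.8 + 6.6 + 6.8 + 7.8) / 12 = 76.5000 / 12 = 6.3750
UCL = X̄̄ + A₂·R̄ = 319.5667 + 0.373 × 6.3750 = 321.9445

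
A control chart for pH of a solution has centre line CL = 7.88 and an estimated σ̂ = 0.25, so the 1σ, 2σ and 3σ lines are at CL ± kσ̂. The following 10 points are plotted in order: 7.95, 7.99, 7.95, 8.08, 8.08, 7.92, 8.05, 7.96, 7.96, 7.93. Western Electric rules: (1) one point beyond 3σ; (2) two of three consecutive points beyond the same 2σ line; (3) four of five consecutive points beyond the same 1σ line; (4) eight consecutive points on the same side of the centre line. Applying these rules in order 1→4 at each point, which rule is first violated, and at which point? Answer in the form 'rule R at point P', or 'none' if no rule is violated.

Zone of each point (C = within 1σ̂, B = 1σ̂–2σ̂, A = 2σ̂–3σ̂, * = beyond 3σ̂; sign = side of CL): 1:+C, 2:+C, 3:+C, 4:+C, 5:+C, 6:+C, 7:+C, 8:+C, 9:+C, 10:+C
Rule 4 (eight consecutive points on the same side of the centre line) is satisfied at point 8.

rule 4 at point 8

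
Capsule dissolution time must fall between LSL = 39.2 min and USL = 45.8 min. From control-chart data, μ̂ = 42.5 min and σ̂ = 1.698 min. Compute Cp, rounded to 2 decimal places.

Cp = (USL − LSL) / (6σ̂) = (45.8 − 39.2) / (6 × 1.698) = 6.6000 / 10.1880 = 0.6478

0.65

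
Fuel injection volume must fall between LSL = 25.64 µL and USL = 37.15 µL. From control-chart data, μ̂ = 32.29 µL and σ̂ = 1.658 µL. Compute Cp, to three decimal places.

Cp = (USL − LSL) / (6σ̂) = (37.15 − 25.64) / (6 × 1.658) = 11.5100 / 9.9480 = 1.1570

1.157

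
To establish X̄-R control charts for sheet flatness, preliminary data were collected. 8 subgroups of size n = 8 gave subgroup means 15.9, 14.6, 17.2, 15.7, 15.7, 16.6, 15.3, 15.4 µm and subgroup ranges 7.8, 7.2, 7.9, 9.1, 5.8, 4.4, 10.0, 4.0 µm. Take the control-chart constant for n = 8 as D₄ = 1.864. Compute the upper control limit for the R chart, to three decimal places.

13.095

R̄ = (7.8 + 7.2 + 7.9 + 9.1 + 5.8 + 4.4 + 10.0 + 4.0) / 8 = 56.2000 / 8 = 7.0250
UCL_R = D₄·R̄ = 1.864 × 7.0250 = 13.0946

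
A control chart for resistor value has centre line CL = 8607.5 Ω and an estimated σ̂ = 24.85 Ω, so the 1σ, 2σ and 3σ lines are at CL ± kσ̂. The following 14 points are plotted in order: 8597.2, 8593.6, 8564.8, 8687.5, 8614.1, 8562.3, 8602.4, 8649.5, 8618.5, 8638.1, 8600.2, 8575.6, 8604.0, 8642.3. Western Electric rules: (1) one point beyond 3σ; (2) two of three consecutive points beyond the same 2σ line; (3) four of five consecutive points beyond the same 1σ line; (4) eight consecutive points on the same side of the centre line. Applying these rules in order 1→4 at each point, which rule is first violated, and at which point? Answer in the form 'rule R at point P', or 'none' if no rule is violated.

rule 1 at point 4

Zone of each point (C = within 1σ̂, B = 1σ̂–2σ̂, A = 2σ̂–3σ̂, * = beyond 3σ̂; sign = side of CL): 1:-C, 2:-C, 3:-B, 4:+*, 5:+C, 6:-B, 7:-C, 8:+B, 9:+C, 10:+B, 11:-C, 12:-B, 13:-C, 14:+B
Rule 1 (one point beyond the 3σ limits) is satisfied at point 4.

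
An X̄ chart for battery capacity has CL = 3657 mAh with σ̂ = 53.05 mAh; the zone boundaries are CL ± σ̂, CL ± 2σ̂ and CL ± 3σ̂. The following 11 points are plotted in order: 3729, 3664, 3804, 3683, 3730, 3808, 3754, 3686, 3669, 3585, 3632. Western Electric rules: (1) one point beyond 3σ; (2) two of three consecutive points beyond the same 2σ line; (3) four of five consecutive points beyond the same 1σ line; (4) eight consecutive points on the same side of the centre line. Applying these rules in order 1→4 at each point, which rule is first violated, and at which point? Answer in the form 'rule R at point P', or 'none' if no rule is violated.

rule 3 at point 7

Zone of each point (C = within 1σ̂, B = 1σ̂–2σ̂, A = 2σ̂–3σ̂, * = beyond 3σ̂; sign = side of CL): 1:+B, 2:+C, 3:+A, 4:+C, 5:+B, 6:+A, 7:+B, 8:+C, 9:+C, 10:-B, 11:-C
Rule 3 (four of five consecutive points beyond the same 1σ limit) is satisfied at point 7.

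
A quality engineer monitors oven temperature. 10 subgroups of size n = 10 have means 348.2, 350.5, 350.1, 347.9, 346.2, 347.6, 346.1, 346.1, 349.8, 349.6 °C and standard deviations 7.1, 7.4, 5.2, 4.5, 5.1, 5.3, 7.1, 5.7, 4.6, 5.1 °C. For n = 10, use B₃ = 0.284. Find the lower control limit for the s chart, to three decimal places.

1.622

s̄ = (7.1 + 7.4 + 5.2 + 4.5 + 5.1 + 5.3 + 7.1 + 5.7 + 4.6 + 5.1) / 10 = 5.7100
LCL_s = B₃·s̄ = 0.284 × 5.7100 = 1.6216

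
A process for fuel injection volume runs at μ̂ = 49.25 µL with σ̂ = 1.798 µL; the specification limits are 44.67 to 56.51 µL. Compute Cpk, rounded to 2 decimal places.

0.85

Cpu = (USL − μ̂) / (3σ̂) = (56.51 − 49.25) / (3 × 1.798) = 1.3459; Cpl = (μ̂ − LSL) / (3σ̂) = (49.25 − 44.67) / (3 × 1.798) = 0.8491; Cpk = min(Cpu, Cpl) = 0.8491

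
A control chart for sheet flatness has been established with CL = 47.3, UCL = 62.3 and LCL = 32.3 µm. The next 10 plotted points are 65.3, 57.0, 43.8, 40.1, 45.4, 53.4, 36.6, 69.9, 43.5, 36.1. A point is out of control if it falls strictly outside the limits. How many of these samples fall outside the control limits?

2

Compare each point to [32.3, 62.3]: sample 1 = 65.3 > UCL; sample 8 = 69.9 > UCL.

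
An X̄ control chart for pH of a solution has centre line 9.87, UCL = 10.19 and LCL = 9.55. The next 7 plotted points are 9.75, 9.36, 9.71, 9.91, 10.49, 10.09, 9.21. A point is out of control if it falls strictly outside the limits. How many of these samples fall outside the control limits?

3

Compare each point to [9.55, 10.19]: sample 2 = 9.36 < LCL; sample 5 = 10.49 > UCL; sample 7 = 9.21 < LCL.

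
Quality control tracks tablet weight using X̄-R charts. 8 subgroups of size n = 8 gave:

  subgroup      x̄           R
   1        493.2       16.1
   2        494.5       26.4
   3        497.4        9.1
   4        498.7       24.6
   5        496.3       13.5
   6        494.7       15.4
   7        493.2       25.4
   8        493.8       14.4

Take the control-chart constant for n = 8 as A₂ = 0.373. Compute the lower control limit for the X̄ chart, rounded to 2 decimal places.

X̄̄ = (493.2 + 494.5 + 497.4 + 498.7 + 496.3 + 494.7 + 493.2 + 493.8) / 8 = 3961.8000 / 8 = 495.2250
R̄ = (16.1 + 26.4 + 9.1 + 24.6 + 13.5 + 15.4 + 25.4 + 14.4) / 8 = 144.9000 / 8 = 18.1125
LCL = X̄̄ − A₂·R̄ = 495.2250 − 0.373 × 18.1125 = 488.4690

488.47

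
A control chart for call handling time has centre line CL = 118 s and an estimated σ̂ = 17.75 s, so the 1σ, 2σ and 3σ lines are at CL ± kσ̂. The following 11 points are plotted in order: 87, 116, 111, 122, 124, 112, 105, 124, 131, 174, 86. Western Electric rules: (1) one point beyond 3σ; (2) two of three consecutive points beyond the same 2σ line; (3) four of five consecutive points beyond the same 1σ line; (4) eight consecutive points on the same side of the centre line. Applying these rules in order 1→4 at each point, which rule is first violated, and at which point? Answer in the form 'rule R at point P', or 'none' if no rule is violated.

rule 1 at point 10

Zone of each point (C = within 1σ̂, B = 1σ̂–2σ̂, A = 2σ̂–3σ̂, * = beyond 3σ̂; sign = side of CL): 1:-B, 2:-C, 3:-C, 4:+C, 5:+C, 6:-C, 7:-C, 8:+C, 9:+C, 10:+*, 11:-B
Rule 1 (one point beyond the 3σ limits) is satisfied at point 10.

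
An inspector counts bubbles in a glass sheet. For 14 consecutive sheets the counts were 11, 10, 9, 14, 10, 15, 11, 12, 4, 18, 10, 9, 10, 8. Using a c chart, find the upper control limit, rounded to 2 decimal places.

c̄ = (11 + 10 + 9 + 14 + 10 + 15 + 11 + 12 + 4 + 18 + 10 + 9 + 10 + 8) / 14 = 151 / 14 = 10.7857
UCL = c̄ + 3√c̄ = 10.7857 + 3 × √10.7857 = 10.7857 + 3 × 3.2842 = 20.6382

20.64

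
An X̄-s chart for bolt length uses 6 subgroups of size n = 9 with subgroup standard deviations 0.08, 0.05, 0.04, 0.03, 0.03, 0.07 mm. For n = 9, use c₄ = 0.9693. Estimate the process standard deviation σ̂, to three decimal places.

0.052

s̄ = (0.08 + 0.05 + 0.04 + 0.03 + 0.03 + 0.07) / 6 = 0.0500
σ̂ = s̄ / c₄ = 0.0500 / 0.9693 = 0.0516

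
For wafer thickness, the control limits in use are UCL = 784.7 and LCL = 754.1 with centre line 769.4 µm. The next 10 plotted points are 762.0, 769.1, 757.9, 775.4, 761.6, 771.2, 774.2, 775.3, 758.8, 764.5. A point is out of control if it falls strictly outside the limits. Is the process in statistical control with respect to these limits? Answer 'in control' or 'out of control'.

in control

All 10 points lie within [754.1, 784.7].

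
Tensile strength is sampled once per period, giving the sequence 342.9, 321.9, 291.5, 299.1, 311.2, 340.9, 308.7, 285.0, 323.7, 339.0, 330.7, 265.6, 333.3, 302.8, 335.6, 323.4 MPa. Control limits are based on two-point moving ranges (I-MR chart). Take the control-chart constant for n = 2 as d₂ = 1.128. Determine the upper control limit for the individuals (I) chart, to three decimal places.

391.719

X̄ = (342.9 + 321.9 + 291.5 + 299.1 + 311.2 + 340.9 + 308.7 + 285.0 + 323.7 + 339.0 + 330.7 + 265.6 + 333.3 + 302.8 + 335.6 + 323.4) / 16 = 315.9563
Moving ranges: 21.0, 30.4, 7.6, 12.1, 29.7, 32.2, 23.7, 38.7, 15.3, 8.3, 65.1, 67.7, 30.5, 32.8, 12.2; M̄R̄ = 427.3000 / 15 = 28.4867
UCL = X̄ + 3·M̄R̄/d₂ = 315.9563 + 3 × 28.4867 / 1.128 = 391.7187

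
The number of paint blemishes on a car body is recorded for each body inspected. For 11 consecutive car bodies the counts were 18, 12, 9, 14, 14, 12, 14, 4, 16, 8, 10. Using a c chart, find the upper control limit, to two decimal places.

22.26

c̄ = (18 + 12 + 9 + 14 + 14 + 12 + 14 + 4 + 16 + 8 + 10) / 11 = 131 / 11 = 11.9091
UCL = c̄ + 3√c̄ = 11.9091 + 3 × √11.9091 = 11.9091 + 3 × 3.4510 = 22.2620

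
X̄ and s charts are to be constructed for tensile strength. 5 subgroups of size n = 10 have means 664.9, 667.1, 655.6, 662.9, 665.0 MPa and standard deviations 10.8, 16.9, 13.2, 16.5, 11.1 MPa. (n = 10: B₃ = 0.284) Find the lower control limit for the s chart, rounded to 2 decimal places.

3.89

s̄ = (10.8 + 16.9 + 13.2 + 16.5 + 11.1) / 5 = 13.7000
LCL_s = B₃·s̄ = 0.284 × 13.7000 = 3.8908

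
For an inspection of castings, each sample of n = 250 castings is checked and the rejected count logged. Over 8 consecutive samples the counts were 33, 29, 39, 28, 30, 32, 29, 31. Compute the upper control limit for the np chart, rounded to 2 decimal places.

47.09

p̄ = Σdᵢ / (k·n) = 251 / (8 × 250) = 0.12550
UCL = np̄ + 3·√(np̄(1−p̄)) = 31.3750 + 3 × √(31.3750×0.87450) = 31.3750 + 3 × 5.2381 = 47.0892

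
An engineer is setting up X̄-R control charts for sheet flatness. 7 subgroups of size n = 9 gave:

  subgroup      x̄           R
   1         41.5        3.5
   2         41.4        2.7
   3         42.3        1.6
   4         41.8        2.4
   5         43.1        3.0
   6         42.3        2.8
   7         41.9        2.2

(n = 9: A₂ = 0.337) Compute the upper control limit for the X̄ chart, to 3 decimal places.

X̄̄ = (41.5 + 41.4 + 42.3 + 41.8 + 43.1 + 42.3 + 41.9) / 7 = 294.3000 / 7 = 42.0429
R̄ = (3.5 + 2.7 + 1.6 + 2.4 + 3.0 + 2.8 + 2.2) / 7 = 18.2000 / 7 = 2.6000
UCL = X̄̄ + A₂·R̄ = 42.0429 + 0.337 × 2.6000 = 42.9191

42.919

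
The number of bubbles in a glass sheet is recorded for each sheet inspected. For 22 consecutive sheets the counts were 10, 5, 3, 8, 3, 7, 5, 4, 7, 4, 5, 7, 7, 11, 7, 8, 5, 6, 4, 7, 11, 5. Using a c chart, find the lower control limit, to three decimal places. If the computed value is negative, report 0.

c̄ = (10 + 5 + 3 + 8 + 3 + 7 + 5 + 4 + 7 + 4 + 5 + 7 + 7 + 11 + 7 + 8 + 5 + 6 + 4 + 7 + 11 + 5) / 22 = 139 / 22 = 6.3182
LCL = c̄ − 3√c̄ = 6.3182 − 3 × 2.5136 = -1.2226 → 0 (cannot be negative)

0.000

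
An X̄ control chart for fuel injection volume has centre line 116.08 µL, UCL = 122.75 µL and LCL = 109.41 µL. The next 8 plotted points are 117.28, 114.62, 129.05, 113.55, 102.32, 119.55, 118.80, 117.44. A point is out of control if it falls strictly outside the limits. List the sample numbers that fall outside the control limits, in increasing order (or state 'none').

3, 5

Compare each point to [109.41, 122.75]: sample 3 = 129.05 > UCL; sample 5 = 102.32 < LCL.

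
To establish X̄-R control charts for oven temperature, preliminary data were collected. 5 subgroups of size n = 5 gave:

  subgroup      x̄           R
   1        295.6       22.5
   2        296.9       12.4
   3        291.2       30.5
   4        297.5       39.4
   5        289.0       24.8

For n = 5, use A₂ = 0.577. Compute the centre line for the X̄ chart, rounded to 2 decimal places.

294.04

X̄̄ = (295.6 + 296.9 + 291.2 + 297.5 + 289.0) / 5 = 1470.2000 / 5 = 294.0400
CL = X̄̄ = 294.0400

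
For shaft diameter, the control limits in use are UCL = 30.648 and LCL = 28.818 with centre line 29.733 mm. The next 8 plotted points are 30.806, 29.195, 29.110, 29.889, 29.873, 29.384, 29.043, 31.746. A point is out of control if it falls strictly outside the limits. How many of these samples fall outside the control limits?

Compare each point to [28.818, 30.648]: sample 1 = 30.806 > UCL; sample 8 = 31.746 > UCL.

2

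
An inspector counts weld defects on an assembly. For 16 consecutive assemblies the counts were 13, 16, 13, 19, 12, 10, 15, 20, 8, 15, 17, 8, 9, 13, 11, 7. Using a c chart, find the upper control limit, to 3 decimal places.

c̄ = (13 + 16 + 13 + 19 + 12 + 10 + 15 + 20 + 8 + 15 + 17 + 8 + 9 + 13 + 11 + 7) / 16 = 206 / 16 = 12.8750
UCL = c̄ + 3√c̄ = 12.8750 + 3 × √12.8750 = 12.8750 + 3 × 3.5882 = 23.6395

23.640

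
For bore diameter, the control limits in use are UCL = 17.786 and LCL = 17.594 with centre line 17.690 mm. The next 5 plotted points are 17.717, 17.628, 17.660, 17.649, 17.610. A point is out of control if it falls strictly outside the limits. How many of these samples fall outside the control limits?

All 5 points lie within [17.594, 17.786].

0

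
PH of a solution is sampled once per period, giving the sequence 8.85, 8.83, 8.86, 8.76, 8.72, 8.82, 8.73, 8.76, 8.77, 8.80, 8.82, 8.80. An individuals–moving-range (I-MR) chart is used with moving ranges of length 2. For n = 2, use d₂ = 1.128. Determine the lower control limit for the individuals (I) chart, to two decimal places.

X̄ = (8.85 + 8.83 + 8.86 + 8.76 + 8.72 + 8.82 + 8.73 + 8.76 + 8.77 + 8.80 + 8.82 + 8.80) / 12 = 8.7933
Moving ranges: 0.02, 0.03, 0.10, 0.04, 0.10, 0.09, 0.03, 0.01, 0.03, 0.02, 0.02; M̄R̄ = 0.4900 / 11 = 0.0445
LCL = X̄ − 3·M̄R̄/d₂ = 8.7933 − 3 × 0.0445 / 1.128 = 8.6749

8.67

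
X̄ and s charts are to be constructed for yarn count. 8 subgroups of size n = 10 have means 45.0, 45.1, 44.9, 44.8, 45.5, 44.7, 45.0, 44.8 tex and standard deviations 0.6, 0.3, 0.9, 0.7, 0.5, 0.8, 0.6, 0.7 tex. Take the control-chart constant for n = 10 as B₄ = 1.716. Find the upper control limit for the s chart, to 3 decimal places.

1.094

s̄ = (0.6 + 0.3 + 0.9 + 0.7 + 0.5 + 0.8 + 0.6 + 0.7) / 8 = 0.6375
UCL_s = B₄·s̄ = 1.716 × 0.6375 = 1.0939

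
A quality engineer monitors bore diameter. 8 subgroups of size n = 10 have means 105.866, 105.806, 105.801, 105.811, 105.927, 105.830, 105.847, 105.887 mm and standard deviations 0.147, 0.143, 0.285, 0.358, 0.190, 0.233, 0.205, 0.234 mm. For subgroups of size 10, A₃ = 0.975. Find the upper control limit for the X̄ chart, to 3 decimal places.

X̄̄ = (105.866 + 105.806 + 105.801 + 105.811 + 105.927 + 105.830 + 105.847 + 105.887) / 8 = 105.8469
s̄ = (0.147 + 0.143 + 0.285 + 0.358 + 0.190 + 0.233 + 0.205 + 0.234) / 8 = 0.2244
UCL = X̄̄ + A₃·s̄ = 105.8469 + 0.975 × 0.2244 = 106.0656

106.066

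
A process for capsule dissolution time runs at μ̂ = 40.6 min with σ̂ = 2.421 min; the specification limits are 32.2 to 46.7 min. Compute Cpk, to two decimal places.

0.84

Cpu = (USL − μ̂) / (3σ̂) = (46.7 − 40.6) / (3 × 2.421) = 0.8399; Cpl = (μ̂ − LSL) / (3σ̂) = (40.6 − 32.2) / (3 × 2.421) = 1.1565; Cpk = min(Cpu, Cpl) = 0.8399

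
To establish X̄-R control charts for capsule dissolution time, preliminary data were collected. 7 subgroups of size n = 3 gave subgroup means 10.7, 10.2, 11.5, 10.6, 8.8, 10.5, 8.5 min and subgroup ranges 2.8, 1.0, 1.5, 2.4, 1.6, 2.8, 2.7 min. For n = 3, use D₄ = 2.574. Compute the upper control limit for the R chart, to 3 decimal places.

5.442

R̄ = (2.8 + 1.0 + 1.5 + 2.4 + 1.6 + 2.8 + 2.7) / 7 = 14.8000 / 7 = 2.1143
UCL_R = D₄·R̄ = 2.574 × 2.1143 = 5.4422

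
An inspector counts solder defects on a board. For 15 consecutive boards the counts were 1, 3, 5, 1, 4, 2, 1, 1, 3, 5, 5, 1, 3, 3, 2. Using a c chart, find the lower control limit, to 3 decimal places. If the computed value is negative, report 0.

0.000

c̄ = (1 + 3 + 5 + 1 + 4 + 2 + 1 + 1 + 3 + 5 + 5 + 1 + 3 + 3 + 2) / 15 = 40 / 15 = 2.6667
LCL = c̄ − 3√c̄ = 2.6667 − 3 × 1.6330 = -2.2323 → 0 (cannot be negative)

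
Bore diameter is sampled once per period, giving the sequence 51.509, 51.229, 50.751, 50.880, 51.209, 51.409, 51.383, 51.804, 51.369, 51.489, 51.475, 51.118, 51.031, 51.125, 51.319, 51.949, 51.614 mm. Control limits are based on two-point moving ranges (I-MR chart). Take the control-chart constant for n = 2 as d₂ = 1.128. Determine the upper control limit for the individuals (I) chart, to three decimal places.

X̄ = (51.509 + 51.229 + 50.751 + 50.880 + 51.209 + 51.409 + 51.383 + 51.804 + 51.369 + 51.489 + 51.475 + 51.118 + 51.031 + 51.125 + 51.319 + 51.949 + 51.614) / 17 = 51.3331
Moving ranges: 0.280, 0.478, 0.129, 0.329, 0.200, 0.026, 0.421, 0.435, 0.120, 0.014, 0.357, 0.087, 0.094, 0.194, 0.630, 0.335; M̄R̄ = 4.1290 / 16 = 0.2581
UCL = X̄ + 3·M̄R̄/d₂ = 51.3331 + 3 × 0.2581 / 1.128 = 52.0195

52.019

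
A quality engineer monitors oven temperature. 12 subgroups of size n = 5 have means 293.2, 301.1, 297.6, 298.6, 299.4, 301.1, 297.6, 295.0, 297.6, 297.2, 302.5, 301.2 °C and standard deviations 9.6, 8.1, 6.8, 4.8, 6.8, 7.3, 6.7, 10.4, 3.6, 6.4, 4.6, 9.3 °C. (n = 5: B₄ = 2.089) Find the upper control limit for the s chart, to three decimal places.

14.693

s̄ = (9.6 + 8.1 + 6.8 + 4.8 + 6.8 + 7.3 + 6.7 + 10.4 + 3.6 + 6.4 + 4.6 + 9.3) / 12 = 7.0333
UCL_s = B₄·s̄ = 2.089 × 7.0333 = 14.6926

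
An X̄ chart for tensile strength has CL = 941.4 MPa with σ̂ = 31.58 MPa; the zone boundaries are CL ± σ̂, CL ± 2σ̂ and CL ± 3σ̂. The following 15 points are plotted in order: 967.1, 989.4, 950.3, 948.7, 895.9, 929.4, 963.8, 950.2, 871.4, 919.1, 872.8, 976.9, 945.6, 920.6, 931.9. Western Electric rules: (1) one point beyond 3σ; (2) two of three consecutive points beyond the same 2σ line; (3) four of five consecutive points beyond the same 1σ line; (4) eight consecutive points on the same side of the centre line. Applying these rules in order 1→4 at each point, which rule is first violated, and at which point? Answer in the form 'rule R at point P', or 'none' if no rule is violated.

rule 2 at point 11

Zone of each point (C = within 1σ̂, B = 1σ̂–2σ̂, A = 2σ̂–3σ̂, * = beyond 3σ̂; sign = side of CL): 1:+C, 2:+B, 3:+C, 4:+C, 5:-B, 6:-C, 7:+C, 8:+C, 9:-A, 10:-C, 11:-A, 12:+B, 13:+C, 14:-C, 15:-C
Rule 2 (two of three consecutive points beyond the same 2σ limit) is satisfied at point 11.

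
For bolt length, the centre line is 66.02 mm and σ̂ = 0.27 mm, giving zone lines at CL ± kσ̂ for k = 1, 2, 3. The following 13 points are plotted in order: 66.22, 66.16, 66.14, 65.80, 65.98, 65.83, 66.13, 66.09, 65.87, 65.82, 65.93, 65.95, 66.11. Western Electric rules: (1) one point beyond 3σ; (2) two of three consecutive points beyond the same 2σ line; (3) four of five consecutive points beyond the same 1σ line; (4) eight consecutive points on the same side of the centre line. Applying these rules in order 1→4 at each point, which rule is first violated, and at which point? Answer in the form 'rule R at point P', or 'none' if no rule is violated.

Zone of each point (C = within 1σ̂, B = 1σ̂–2σ̂, A = 2σ̂–3σ̂, * = beyond 3σ̂; sign = side of CL): 1:+C, 2:+C, 3:+C, 4:-C, 5:-C, 6:-C, 7:+C, 8:+C, 9:-C, 10:-C, 11:-C, 12:-C, 13:+C
No rule fires across all 13 points.

none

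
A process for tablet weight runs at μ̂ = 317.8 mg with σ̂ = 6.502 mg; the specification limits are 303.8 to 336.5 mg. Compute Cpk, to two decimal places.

0.72

Cpu = (USL − μ̂) / (3σ̂) = (336.5 − 317.8) / (3 × 6.502) = 0.9587; Cpl = (μ̂ − LSL) / (3σ̂) = (317.8 − 303.8) / (3 × 6.502) = 0.7177; Cpk = min(Cpu, Cpl) = 0.7177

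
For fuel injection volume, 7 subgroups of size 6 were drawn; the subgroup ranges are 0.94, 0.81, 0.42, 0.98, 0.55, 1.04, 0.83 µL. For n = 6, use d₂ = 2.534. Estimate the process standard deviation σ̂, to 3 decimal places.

0.314

R̄ = (0.94 + 0.81 + 0.42 + 0.98 + 0.55 + 1.04 + 0.83) / 7 = 0.7957
σ̂ = R̄ / d₂ = 0.7957 / 2.534 = 0.3140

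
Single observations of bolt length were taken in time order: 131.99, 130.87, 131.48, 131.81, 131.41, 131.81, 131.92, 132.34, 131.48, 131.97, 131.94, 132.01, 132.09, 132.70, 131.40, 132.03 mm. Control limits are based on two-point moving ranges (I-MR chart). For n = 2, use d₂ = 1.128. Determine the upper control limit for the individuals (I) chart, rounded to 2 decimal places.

X̄ = (131.99 + 130.87 + 131.48 + 131.81 + 131.41 + 131.81 + 131.92 + 132.34 + 131.48 + 131.97 + 131.94 + 132.01 + 132.09 + 132.70 + 131.40 + 132.03) / 16 = 131.8281
Moving ranges: 1.12, 0.61, 0.33, 0.40, 0.40, 0.11, 0.42, 0.86, 0.49, 0.03, 0.07, 0.08, 0.61, 1.30, 0.63; M̄R̄ = 7.4600 / 15 = 0.4973
UCL = X̄ + 3·M̄R̄/d₂ = 131.8281 + 3 × 0.4973 / 1.128 = 133.1508

133.15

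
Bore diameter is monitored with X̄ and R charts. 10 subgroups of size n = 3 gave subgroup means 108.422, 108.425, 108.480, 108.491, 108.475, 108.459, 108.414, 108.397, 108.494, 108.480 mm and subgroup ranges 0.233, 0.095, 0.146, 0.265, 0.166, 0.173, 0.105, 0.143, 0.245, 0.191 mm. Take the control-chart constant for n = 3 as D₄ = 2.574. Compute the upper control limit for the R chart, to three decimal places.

R̄ = (0.233 + 0.095 + 0.146 + 0.265 + 0.166 + 0.173 + 0.105 + 0.143 + 0.245 + 0.191) / 10 = 1.7620 / 10 = 0.1762
UCL_R = D₄·R̄ = 2.574 × 0.1762 = 0.4535

0.454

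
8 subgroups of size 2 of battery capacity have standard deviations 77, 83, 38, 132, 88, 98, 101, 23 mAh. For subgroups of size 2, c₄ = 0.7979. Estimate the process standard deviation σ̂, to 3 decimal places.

100.263

s̄ = (77 + 83 + 38 + 132 + 88 + 98 + 101 + 23) / 8 = 80.0000
σ̂ = s̄ / c₄ = 80.0000 / 0.7979 = 100.2632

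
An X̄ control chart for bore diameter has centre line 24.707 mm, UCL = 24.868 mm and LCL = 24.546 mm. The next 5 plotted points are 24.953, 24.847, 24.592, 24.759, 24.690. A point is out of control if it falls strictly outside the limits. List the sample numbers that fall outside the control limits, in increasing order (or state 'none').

Compare each point to [24.546, 24.868]: sample 1 = 24.953 > UCL.

1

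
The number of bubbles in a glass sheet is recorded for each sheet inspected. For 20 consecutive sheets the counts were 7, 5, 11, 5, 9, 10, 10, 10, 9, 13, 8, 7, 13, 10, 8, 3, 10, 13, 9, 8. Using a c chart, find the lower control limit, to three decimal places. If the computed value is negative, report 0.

c̄ = (7 + 5 + 11 + 5 + 9 + 10 + 10 + 10 + 9 + 13 + 8 + 7 + 13 + 10 + 8 + 3 + 10 + 13 + 9 + 8) / 20 = 178 / 20 = 8.9000
LCL = c̄ − 3√c̄ = 8.9000 − 3 × 2.9833 = -0.0499 → 0 (cannot be negative)

0.000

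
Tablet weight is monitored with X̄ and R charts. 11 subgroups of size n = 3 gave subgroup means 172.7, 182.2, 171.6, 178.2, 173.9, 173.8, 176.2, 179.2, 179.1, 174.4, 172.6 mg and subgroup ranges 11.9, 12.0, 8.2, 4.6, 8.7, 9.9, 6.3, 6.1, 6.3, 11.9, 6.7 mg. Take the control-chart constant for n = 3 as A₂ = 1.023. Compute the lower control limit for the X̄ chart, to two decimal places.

167.20

X̄̄ = (172.7 + 182.2 + 171.6 + 178.2 + 173.9 + 173.8 + 176.2 + 179.2 + 179.1 + 174.4 + 172.6) / 11 = 1933.9000 / 11 = 175.8091
R̄ = (11.9 + 12.0 + 8.2 + 4.6 + 8.7 + 9.9 + 6.3 + 6.1 + 6.3 + 11.9 + 6.7) / 11 = 92.6000 / 11 = 8.4182
LCL = X̄̄ − A₂·R̄ = 175.8091 − 1.023 × 8.4182 = 167.1973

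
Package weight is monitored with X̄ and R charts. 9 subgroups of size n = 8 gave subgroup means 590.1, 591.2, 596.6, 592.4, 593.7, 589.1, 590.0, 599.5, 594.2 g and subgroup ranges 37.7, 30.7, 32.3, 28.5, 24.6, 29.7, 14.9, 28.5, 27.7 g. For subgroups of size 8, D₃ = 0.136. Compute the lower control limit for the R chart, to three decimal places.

3.847

R̄ = (37.7 + 30.7 + 32.3 + 28.5 + 24.6 + 29.7 + 14.9 + 28.5 + 27.7) / 9 = 254.6000 / 9 = 28.2889
LCL_R = D₃·R̄ = 0.136 × 28.2889 = 3.8473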